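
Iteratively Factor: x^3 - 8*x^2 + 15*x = (x - 3)*(x^2 - 5*x) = (x - 5)*(x - 3)*(x)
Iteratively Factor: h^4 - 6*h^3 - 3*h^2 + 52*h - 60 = (h + 3)*(h^3 - 9*h^2 + 24*h - 20) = (h - 2)*(h + 3)*(h^2 - 7*h + 10) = (h - 2)^2*(h + 3)*(h - 5)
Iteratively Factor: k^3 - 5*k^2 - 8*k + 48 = (k - 4)*(k^2 - k - 12) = (k - 4)^2*(k + 3)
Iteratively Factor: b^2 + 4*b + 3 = (b + 1)*(b + 3)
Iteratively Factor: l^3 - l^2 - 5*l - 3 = (l - 3)*(l^2 + 2*l + 1) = (l - 3)*(l + 1)*(l + 1)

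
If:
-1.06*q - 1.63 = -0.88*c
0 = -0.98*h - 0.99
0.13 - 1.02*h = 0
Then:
No Solution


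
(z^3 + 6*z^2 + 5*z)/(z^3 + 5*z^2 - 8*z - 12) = z*(z + 5)/(z^2 + 4*z - 12)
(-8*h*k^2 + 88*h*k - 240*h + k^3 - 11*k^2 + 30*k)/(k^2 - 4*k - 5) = (-8*h*k + 48*h + k^2 - 6*k)/(k + 1)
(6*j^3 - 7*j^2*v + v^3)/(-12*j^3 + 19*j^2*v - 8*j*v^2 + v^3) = (-6*j^2 + j*v + v^2)/(12*j^2 - 7*j*v + v^2)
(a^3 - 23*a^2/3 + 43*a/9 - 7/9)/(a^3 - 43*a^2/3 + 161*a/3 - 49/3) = (a - 1/3)/(a - 7)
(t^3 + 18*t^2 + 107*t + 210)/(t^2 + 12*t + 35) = t + 6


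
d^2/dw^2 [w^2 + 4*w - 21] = 2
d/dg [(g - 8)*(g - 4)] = 2*g - 12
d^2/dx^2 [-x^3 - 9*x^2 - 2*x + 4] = -6*x - 18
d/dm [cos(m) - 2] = -sin(m)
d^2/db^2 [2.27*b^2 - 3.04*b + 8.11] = 4.54000000000000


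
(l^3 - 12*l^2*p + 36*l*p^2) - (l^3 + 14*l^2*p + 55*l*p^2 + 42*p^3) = -26*l^2*p - 19*l*p^2 - 42*p^3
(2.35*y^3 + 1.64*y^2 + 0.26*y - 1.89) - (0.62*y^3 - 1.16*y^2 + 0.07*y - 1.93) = 1.73*y^3 + 2.8*y^2 + 0.19*y + 0.04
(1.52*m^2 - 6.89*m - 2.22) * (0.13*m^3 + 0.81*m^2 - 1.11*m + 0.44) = 0.1976*m^5 + 0.3355*m^4 - 7.5567*m^3 + 6.5185*m^2 - 0.5674*m - 0.9768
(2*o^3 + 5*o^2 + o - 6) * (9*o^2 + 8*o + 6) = 18*o^5 + 61*o^4 + 61*o^3 - 16*o^2 - 42*o - 36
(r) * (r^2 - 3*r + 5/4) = r^3 - 3*r^2 + 5*r/4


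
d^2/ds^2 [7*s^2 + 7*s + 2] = 14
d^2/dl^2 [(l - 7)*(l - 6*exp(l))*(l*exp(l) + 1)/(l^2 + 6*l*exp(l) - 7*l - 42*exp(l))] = (l^4 - 30*l^3*exp(l) + 2*l^3 - 108*l^2*exp(2*l) + 36*l^2*exp(l) - 12*l^2 - 216*l*exp(3*l) - 216*l*exp(2*l) + 72*l*exp(l) + 24*l - 432*exp(3*l) + 144*exp(2*l) - 144*exp(l) - 24)*exp(l)/(l^3 + 18*l^2*exp(l) + 108*l*exp(2*l) + 216*exp(3*l))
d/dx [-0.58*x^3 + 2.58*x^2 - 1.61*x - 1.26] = -1.74*x^2 + 5.16*x - 1.61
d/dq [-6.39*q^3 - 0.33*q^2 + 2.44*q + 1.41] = -19.17*q^2 - 0.66*q + 2.44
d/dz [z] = 1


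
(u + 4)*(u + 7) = u^2 + 11*u + 28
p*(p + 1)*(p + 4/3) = p^3 + 7*p^2/3 + 4*p/3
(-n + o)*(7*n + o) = -7*n^2 + 6*n*o + o^2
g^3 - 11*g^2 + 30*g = g*(g - 6)*(g - 5)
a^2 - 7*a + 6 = (a - 6)*(a - 1)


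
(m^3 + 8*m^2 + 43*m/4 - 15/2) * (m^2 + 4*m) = m^5 + 12*m^4 + 171*m^3/4 + 71*m^2/2 - 30*m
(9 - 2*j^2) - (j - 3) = -2*j^2 - j + 12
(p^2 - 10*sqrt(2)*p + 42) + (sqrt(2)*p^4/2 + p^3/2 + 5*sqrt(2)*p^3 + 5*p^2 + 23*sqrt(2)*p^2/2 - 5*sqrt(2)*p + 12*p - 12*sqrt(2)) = sqrt(2)*p^4/2 + p^3/2 + 5*sqrt(2)*p^3 + 6*p^2 + 23*sqrt(2)*p^2/2 - 15*sqrt(2)*p + 12*p - 12*sqrt(2) + 42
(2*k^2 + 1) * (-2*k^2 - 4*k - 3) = -4*k^4 - 8*k^3 - 8*k^2 - 4*k - 3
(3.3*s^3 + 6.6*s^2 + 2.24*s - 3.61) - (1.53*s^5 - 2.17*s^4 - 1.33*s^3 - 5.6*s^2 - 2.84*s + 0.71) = -1.53*s^5 + 2.17*s^4 + 4.63*s^3 + 12.2*s^2 + 5.08*s - 4.32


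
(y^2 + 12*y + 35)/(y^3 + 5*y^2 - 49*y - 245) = 1/(y - 7)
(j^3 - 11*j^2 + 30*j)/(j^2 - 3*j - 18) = j*(j - 5)/(j + 3)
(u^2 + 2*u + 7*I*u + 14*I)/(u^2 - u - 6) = (u + 7*I)/(u - 3)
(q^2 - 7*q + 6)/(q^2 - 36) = (q - 1)/(q + 6)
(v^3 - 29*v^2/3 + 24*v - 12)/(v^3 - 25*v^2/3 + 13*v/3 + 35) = (3*v^2 - 20*v + 12)/(3*v^2 - 16*v - 35)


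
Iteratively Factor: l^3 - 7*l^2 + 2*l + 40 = (l - 5)*(l^2 - 2*l - 8) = (l - 5)*(l + 2)*(l - 4)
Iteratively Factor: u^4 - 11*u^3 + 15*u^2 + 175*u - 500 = (u - 5)*(u^3 - 6*u^2 - 15*u + 100) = (u - 5)^2*(u^2 - u - 20) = (u - 5)^3*(u + 4)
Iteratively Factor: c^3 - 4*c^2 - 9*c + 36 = (c - 3)*(c^2 - c - 12) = (c - 3)*(c + 3)*(c - 4)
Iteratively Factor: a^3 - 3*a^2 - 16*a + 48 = (a + 4)*(a^2 - 7*a + 12) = (a - 4)*(a + 4)*(a - 3)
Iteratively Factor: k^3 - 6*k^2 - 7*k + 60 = (k + 3)*(k^2 - 9*k + 20) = (k - 5)*(k + 3)*(k - 4)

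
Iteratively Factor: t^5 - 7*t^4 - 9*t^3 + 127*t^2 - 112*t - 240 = (t + 1)*(t^4 - 8*t^3 - t^2 + 128*t - 240) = (t - 5)*(t + 1)*(t^3 - 3*t^2 - 16*t + 48) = (t - 5)*(t - 3)*(t + 1)*(t^2 - 16) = (t - 5)*(t - 3)*(t + 1)*(t + 4)*(t - 4)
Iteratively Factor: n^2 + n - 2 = (n + 2)*(n - 1)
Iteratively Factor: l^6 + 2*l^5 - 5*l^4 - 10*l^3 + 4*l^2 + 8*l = (l - 2)*(l^5 + 4*l^4 + 3*l^3 - 4*l^2 - 4*l) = (l - 2)*(l + 2)*(l^4 + 2*l^3 - l^2 - 2*l) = l*(l - 2)*(l + 2)*(l^3 + 2*l^2 - l - 2) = l*(l - 2)*(l - 1)*(l + 2)*(l^2 + 3*l + 2) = l*(l - 2)*(l - 1)*(l + 2)^2*(l + 1)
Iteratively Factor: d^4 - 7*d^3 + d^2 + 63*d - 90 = (d - 5)*(d^3 - 2*d^2 - 9*d + 18) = (d - 5)*(d - 3)*(d^2 + d - 6) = (d - 5)*(d - 3)*(d - 2)*(d + 3)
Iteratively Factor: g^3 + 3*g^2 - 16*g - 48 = (g + 4)*(g^2 - g - 12) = (g - 4)*(g + 4)*(g + 3)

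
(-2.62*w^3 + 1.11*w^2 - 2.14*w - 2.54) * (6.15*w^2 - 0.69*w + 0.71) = -16.113*w^5 + 8.6343*w^4 - 15.7871*w^3 - 13.3563*w^2 + 0.2332*w - 1.8034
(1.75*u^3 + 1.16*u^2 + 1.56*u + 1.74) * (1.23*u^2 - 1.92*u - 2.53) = 2.1525*u^5 - 1.9332*u^4 - 4.7359*u^3 - 3.7898*u^2 - 7.2876*u - 4.4022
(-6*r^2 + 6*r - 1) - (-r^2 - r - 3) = -5*r^2 + 7*r + 2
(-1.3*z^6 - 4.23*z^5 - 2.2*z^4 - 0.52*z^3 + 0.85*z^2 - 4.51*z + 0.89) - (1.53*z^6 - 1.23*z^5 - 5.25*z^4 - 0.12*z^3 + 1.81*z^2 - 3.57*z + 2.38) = -2.83*z^6 - 3.0*z^5 + 3.05*z^4 - 0.4*z^3 - 0.96*z^2 - 0.94*z - 1.49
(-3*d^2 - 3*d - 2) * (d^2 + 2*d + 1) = -3*d^4 - 9*d^3 - 11*d^2 - 7*d - 2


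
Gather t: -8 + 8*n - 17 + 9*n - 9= 17*n - 34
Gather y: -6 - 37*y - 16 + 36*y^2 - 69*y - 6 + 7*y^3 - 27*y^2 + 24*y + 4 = 7*y^3 + 9*y^2 - 82*y - 24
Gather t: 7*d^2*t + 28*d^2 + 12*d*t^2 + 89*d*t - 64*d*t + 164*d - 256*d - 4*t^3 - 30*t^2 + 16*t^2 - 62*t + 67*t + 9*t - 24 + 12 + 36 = 28*d^2 - 92*d - 4*t^3 + t^2*(12*d - 14) + t*(7*d^2 + 25*d + 14) + 24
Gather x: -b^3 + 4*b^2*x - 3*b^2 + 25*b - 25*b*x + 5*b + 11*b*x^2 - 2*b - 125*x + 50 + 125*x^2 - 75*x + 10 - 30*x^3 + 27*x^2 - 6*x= -b^3 - 3*b^2 + 28*b - 30*x^3 + x^2*(11*b + 152) + x*(4*b^2 - 25*b - 206) + 60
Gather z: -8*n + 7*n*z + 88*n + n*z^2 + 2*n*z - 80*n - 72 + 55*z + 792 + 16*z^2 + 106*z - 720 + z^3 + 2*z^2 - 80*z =z^3 + z^2*(n + 18) + z*(9*n + 81)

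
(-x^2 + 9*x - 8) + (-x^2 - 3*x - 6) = -2*x^2 + 6*x - 14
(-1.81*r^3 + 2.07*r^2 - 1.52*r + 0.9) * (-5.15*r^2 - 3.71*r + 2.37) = 9.3215*r^5 - 3.9454*r^4 - 4.1414*r^3 + 5.9101*r^2 - 6.9414*r + 2.133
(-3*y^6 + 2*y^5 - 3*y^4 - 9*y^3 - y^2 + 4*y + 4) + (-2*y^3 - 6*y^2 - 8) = -3*y^6 + 2*y^5 - 3*y^4 - 11*y^3 - 7*y^2 + 4*y - 4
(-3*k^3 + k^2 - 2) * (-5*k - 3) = 15*k^4 + 4*k^3 - 3*k^2 + 10*k + 6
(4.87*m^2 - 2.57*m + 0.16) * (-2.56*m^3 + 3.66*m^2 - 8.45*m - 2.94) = -12.4672*m^5 + 24.4034*m^4 - 50.9673*m^3 + 7.9843*m^2 + 6.2038*m - 0.4704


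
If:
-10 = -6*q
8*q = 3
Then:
No Solution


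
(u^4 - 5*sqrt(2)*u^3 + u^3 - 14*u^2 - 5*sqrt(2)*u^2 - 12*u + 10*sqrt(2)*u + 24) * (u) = u^5 - 5*sqrt(2)*u^4 + u^4 - 14*u^3 - 5*sqrt(2)*u^3 - 12*u^2 + 10*sqrt(2)*u^2 + 24*u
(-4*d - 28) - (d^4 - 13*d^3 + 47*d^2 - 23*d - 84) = -d^4 + 13*d^3 - 47*d^2 + 19*d + 56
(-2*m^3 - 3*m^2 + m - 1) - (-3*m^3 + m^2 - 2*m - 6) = m^3 - 4*m^2 + 3*m + 5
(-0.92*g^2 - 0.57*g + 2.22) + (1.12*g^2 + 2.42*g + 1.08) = 0.2*g^2 + 1.85*g + 3.3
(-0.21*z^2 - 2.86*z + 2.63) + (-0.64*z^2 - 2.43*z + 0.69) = -0.85*z^2 - 5.29*z + 3.32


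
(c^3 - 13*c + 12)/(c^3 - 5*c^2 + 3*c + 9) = (c^2 + 3*c - 4)/(c^2 - 2*c - 3)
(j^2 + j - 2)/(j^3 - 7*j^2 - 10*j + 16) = 1/(j - 8)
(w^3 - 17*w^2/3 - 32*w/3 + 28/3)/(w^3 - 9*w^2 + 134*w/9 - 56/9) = 3*(w + 2)/(3*w - 4)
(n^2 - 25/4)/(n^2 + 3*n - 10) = (n^2 - 25/4)/(n^2 + 3*n - 10)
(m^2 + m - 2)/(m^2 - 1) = (m + 2)/(m + 1)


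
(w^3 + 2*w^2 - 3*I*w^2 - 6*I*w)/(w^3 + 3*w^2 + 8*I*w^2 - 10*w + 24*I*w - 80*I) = w*(w^2 + w*(2 - 3*I) - 6*I)/(w^3 + w^2*(3 + 8*I) + 2*w*(-5 + 12*I) - 80*I)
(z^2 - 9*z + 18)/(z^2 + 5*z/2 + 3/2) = 2*(z^2 - 9*z + 18)/(2*z^2 + 5*z + 3)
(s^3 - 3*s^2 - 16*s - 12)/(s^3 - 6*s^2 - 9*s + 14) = (s^2 - 5*s - 6)/(s^2 - 8*s + 7)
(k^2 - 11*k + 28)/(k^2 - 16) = (k - 7)/(k + 4)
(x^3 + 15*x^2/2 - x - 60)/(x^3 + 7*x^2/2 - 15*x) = (x + 4)/x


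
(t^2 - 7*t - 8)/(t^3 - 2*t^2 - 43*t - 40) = 1/(t + 5)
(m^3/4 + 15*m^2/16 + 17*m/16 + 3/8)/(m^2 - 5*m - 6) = (4*m^2 + 11*m + 6)/(16*(m - 6))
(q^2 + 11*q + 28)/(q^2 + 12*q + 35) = (q + 4)/(q + 5)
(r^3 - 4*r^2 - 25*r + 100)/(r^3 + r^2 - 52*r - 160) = (r^2 - 9*r + 20)/(r^2 - 4*r - 32)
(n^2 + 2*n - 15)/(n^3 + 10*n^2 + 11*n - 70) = (n - 3)/(n^2 + 5*n - 14)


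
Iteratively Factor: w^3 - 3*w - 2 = (w + 1)*(w^2 - w - 2) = (w + 1)^2*(w - 2)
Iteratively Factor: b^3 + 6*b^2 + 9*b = (b + 3)*(b^2 + 3*b) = b*(b + 3)*(b + 3)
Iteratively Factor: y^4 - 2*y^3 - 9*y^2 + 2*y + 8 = (y - 1)*(y^3 - y^2 - 10*y - 8) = (y - 4)*(y - 1)*(y^2 + 3*y + 2) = (y - 4)*(y - 1)*(y + 2)*(y + 1)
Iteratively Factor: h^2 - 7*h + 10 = (h - 2)*(h - 5)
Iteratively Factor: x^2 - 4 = (x + 2)*(x - 2)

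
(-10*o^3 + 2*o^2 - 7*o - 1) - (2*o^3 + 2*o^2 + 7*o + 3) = -12*o^3 - 14*o - 4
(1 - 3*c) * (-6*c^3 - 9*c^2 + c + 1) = 18*c^4 + 21*c^3 - 12*c^2 - 2*c + 1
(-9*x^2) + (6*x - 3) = -9*x^2 + 6*x - 3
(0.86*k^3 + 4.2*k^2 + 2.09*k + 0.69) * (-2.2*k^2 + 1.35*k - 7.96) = -1.892*k^5 - 8.079*k^4 - 5.7736*k^3 - 32.1285*k^2 - 15.7049*k - 5.4924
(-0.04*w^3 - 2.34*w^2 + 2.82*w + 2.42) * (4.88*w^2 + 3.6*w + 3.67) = -0.1952*w^5 - 11.5632*w^4 + 5.1908*w^3 + 13.3738*w^2 + 19.0614*w + 8.8814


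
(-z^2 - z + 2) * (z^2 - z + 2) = -z^4 + z^2 - 4*z + 4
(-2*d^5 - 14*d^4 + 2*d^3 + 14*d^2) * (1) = -2*d^5 - 14*d^4 + 2*d^3 + 14*d^2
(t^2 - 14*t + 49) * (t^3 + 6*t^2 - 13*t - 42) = t^5 - 8*t^4 - 48*t^3 + 434*t^2 - 49*t - 2058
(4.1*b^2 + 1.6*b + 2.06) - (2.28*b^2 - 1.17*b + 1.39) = 1.82*b^2 + 2.77*b + 0.67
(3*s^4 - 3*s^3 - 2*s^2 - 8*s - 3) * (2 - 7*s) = -21*s^5 + 27*s^4 + 8*s^3 + 52*s^2 + 5*s - 6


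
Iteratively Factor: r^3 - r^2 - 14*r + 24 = (r - 3)*(r^2 + 2*r - 8) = (r - 3)*(r + 4)*(r - 2)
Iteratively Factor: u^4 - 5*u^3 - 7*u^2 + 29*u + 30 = (u + 2)*(u^3 - 7*u^2 + 7*u + 15) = (u - 3)*(u + 2)*(u^2 - 4*u - 5) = (u - 3)*(u + 1)*(u + 2)*(u - 5)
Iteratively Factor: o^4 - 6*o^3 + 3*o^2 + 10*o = (o + 1)*(o^3 - 7*o^2 + 10*o) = (o - 5)*(o + 1)*(o^2 - 2*o) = (o - 5)*(o - 2)*(o + 1)*(o)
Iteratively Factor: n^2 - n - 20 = (n + 4)*(n - 5)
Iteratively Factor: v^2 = (v)*(v)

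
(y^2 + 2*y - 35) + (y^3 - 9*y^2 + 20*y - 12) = y^3 - 8*y^2 + 22*y - 47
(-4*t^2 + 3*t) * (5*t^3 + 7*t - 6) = -20*t^5 + 15*t^4 - 28*t^3 + 45*t^2 - 18*t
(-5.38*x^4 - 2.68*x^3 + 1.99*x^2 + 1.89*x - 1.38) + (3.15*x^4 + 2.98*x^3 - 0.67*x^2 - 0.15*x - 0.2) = -2.23*x^4 + 0.3*x^3 + 1.32*x^2 + 1.74*x - 1.58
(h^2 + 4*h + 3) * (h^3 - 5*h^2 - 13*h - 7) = h^5 - h^4 - 30*h^3 - 74*h^2 - 67*h - 21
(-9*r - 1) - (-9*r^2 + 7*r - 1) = 9*r^2 - 16*r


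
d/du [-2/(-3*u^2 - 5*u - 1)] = 2*(-6*u - 5)/(3*u^2 + 5*u + 1)^2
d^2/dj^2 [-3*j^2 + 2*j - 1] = -6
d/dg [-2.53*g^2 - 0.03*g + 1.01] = -5.06*g - 0.03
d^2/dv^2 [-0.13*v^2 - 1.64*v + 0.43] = -0.260000000000000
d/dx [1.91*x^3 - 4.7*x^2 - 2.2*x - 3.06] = 5.73*x^2 - 9.4*x - 2.2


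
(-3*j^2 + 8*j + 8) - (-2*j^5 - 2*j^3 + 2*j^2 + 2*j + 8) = 2*j^5 + 2*j^3 - 5*j^2 + 6*j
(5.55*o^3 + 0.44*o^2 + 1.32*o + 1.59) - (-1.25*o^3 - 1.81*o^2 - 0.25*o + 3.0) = 6.8*o^3 + 2.25*o^2 + 1.57*o - 1.41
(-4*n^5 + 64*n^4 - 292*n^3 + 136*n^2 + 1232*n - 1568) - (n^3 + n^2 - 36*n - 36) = -4*n^5 + 64*n^4 - 293*n^3 + 135*n^2 + 1268*n - 1532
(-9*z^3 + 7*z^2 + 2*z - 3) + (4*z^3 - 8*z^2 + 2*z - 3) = -5*z^3 - z^2 + 4*z - 6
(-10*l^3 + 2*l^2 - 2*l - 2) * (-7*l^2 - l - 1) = 70*l^5 - 4*l^4 + 22*l^3 + 14*l^2 + 4*l + 2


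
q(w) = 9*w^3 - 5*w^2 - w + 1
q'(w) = 27*w^2 - 10*w - 1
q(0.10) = 0.86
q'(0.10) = -1.73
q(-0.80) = -6.01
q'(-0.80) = 24.28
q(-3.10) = -312.07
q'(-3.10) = 289.47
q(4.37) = 652.23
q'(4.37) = 470.92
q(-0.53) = -1.21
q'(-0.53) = 11.88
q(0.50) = 0.38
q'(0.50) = 0.75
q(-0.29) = 0.65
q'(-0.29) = 4.17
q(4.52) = 725.44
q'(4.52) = 505.42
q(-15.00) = -31484.00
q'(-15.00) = 6224.00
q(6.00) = 1759.00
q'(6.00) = 911.00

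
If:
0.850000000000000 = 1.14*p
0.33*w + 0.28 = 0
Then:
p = 0.75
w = -0.85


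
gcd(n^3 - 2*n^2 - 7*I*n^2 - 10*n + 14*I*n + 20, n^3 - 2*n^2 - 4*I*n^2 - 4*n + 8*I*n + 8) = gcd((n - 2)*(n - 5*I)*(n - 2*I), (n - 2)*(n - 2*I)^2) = n^2 + n*(-2 - 2*I) + 4*I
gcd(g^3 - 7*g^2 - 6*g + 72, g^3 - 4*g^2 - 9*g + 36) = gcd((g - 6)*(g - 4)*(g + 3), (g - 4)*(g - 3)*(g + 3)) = g^2 - g - 12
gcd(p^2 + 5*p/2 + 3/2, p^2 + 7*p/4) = 1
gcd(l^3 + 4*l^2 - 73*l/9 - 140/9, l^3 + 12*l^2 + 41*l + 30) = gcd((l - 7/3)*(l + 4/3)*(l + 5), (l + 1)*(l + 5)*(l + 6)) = l + 5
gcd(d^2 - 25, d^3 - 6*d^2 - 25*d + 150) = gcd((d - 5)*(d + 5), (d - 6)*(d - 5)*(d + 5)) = d^2 - 25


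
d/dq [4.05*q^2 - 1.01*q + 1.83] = 8.1*q - 1.01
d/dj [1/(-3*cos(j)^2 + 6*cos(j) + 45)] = 2*(1 - cos(j))*sin(j)/(3*(sin(j)^2 + 2*cos(j) + 14)^2)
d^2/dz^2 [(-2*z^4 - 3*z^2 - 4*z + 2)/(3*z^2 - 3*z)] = 2*(-2*z^6 + 6*z^5 - 6*z^4 - 7*z^3 + 6*z^2 - 6*z + 2)/(3*z^3*(z^3 - 3*z^2 + 3*z - 1))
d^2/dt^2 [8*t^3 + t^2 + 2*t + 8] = 48*t + 2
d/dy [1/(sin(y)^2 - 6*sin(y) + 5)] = 2*(3 - sin(y))*cos(y)/(sin(y)^2 - 6*sin(y) + 5)^2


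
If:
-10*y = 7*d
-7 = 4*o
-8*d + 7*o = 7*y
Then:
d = -245/62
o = -7/4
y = 343/124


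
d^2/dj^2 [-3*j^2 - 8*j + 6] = -6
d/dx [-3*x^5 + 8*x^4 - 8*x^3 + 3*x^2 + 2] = x*(-15*x^3 + 32*x^2 - 24*x + 6)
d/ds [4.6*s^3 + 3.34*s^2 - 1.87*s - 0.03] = 13.8*s^2 + 6.68*s - 1.87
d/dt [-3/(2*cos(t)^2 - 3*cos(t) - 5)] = 3*(3 - 4*cos(t))*sin(t)/(3*cos(t) - cos(2*t) + 4)^2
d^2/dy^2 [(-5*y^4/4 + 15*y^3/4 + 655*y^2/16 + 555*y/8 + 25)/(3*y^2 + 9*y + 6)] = 5*(-4*y^3 - 12*y^2 - 12*y - 31)/(24*(y^3 + 3*y^2 + 3*y + 1))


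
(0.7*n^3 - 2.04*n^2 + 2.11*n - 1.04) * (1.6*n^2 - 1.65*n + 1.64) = 1.12*n^5 - 4.419*n^4 + 7.89*n^3 - 8.4911*n^2 + 5.1764*n - 1.7056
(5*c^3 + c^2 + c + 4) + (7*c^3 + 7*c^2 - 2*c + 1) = 12*c^3 + 8*c^2 - c + 5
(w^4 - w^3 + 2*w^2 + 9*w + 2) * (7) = 7*w^4 - 7*w^3 + 14*w^2 + 63*w + 14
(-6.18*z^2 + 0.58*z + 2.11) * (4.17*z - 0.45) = -25.7706*z^3 + 5.1996*z^2 + 8.5377*z - 0.9495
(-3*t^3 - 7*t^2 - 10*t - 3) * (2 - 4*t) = 12*t^4 + 22*t^3 + 26*t^2 - 8*t - 6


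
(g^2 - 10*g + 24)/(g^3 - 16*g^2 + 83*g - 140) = (g - 6)/(g^2 - 12*g + 35)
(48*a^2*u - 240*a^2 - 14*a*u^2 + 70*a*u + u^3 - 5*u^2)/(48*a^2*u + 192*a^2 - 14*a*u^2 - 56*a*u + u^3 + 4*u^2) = (u - 5)/(u + 4)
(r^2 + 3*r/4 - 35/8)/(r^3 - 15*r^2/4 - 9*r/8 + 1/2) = (8*r^2 + 6*r - 35)/(8*r^3 - 30*r^2 - 9*r + 4)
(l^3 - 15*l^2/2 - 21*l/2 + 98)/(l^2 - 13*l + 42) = (l^2 - l/2 - 14)/(l - 6)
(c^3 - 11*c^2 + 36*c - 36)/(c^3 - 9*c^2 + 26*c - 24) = (c - 6)/(c - 4)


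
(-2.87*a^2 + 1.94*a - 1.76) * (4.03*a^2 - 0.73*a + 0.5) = -11.5661*a^4 + 9.9133*a^3 - 9.944*a^2 + 2.2548*a - 0.88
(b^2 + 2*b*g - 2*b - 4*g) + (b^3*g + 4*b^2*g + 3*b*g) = b^3*g + 4*b^2*g + b^2 + 5*b*g - 2*b - 4*g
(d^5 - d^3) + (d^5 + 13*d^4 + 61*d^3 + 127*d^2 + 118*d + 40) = 2*d^5 + 13*d^4 + 60*d^3 + 127*d^2 + 118*d + 40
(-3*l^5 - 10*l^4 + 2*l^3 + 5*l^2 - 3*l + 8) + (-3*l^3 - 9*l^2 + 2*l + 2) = -3*l^5 - 10*l^4 - l^3 - 4*l^2 - l + 10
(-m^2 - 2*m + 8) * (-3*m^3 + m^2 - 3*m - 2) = 3*m^5 + 5*m^4 - 23*m^3 + 16*m^2 - 20*m - 16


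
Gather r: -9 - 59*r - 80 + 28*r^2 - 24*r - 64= 28*r^2 - 83*r - 153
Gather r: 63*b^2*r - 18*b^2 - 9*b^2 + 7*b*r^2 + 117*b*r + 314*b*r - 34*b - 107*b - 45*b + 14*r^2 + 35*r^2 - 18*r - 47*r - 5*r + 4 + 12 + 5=-27*b^2 - 186*b + r^2*(7*b + 49) + r*(63*b^2 + 431*b - 70) + 21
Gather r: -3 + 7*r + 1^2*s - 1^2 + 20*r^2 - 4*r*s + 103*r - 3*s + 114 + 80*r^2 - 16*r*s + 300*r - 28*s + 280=100*r^2 + r*(410 - 20*s) - 30*s + 390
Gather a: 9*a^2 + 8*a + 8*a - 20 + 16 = 9*a^2 + 16*a - 4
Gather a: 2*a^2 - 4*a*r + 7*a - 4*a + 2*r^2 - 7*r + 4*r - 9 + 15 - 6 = 2*a^2 + a*(3 - 4*r) + 2*r^2 - 3*r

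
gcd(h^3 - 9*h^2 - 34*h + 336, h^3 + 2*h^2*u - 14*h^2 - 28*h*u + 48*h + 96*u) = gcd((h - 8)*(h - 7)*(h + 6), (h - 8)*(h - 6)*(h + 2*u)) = h - 8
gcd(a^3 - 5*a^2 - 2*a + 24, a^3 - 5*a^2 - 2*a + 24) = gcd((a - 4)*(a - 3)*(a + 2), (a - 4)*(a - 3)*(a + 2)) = a^3 - 5*a^2 - 2*a + 24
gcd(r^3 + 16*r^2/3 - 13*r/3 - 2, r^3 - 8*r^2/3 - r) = r + 1/3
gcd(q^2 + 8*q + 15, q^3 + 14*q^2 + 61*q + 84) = q + 3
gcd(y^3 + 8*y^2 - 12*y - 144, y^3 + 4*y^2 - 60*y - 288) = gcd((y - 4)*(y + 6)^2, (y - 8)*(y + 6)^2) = y^2 + 12*y + 36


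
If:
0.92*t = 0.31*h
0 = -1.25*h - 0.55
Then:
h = -0.44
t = -0.15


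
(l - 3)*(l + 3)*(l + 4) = l^3 + 4*l^2 - 9*l - 36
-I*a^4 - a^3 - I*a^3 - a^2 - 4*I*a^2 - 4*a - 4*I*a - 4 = (a - 2*I)*(a - I)*(a + 2*I)*(-I*a - I)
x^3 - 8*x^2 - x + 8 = (x - 8)*(x - 1)*(x + 1)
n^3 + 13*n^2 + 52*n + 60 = (n + 2)*(n + 5)*(n + 6)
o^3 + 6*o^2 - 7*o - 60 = (o - 3)*(o + 4)*(o + 5)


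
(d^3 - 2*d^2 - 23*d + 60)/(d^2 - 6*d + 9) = (d^2 + d - 20)/(d - 3)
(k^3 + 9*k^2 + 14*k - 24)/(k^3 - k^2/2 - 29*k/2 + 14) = 2*(k + 6)/(2*k - 7)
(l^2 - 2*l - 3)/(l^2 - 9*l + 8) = (l^2 - 2*l - 3)/(l^2 - 9*l + 8)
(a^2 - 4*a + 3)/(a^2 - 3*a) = (a - 1)/a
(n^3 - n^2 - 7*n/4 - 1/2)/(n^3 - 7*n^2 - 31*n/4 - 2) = (n - 2)/(n - 8)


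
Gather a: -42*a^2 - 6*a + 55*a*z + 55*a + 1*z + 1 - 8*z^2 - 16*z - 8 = -42*a^2 + a*(55*z + 49) - 8*z^2 - 15*z - 7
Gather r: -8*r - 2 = -8*r - 2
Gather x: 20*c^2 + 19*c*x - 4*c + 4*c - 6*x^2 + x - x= 20*c^2 + 19*c*x - 6*x^2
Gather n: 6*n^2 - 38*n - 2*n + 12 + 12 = 6*n^2 - 40*n + 24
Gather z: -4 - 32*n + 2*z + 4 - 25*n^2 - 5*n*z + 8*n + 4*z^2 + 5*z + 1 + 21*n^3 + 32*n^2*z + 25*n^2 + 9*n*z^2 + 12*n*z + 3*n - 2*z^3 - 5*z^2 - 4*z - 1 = 21*n^3 - 21*n - 2*z^3 + z^2*(9*n - 1) + z*(32*n^2 + 7*n + 3)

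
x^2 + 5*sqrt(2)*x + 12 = (x + 2*sqrt(2))*(x + 3*sqrt(2))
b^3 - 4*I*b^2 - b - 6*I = (b - 3*I)*(b - 2*I)*(b + I)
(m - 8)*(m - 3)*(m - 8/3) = m^3 - 41*m^2/3 + 160*m/3 - 64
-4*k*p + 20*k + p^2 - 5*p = (-4*k + p)*(p - 5)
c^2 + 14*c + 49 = (c + 7)^2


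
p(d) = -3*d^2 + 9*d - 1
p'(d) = 9 - 6*d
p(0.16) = 0.36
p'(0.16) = 8.04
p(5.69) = -46.92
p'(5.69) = -25.14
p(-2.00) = -31.00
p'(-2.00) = 21.00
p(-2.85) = -51.02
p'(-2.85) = 26.10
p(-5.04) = -122.56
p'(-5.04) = 39.24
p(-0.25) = -3.44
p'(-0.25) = 10.50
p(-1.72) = -25.36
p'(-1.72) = 19.32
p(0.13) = 0.12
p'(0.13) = 8.22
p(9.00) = -163.00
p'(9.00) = -45.00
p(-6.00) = -163.00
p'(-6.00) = 45.00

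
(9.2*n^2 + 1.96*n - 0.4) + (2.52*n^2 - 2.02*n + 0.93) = 11.72*n^2 - 0.0600000000000001*n + 0.53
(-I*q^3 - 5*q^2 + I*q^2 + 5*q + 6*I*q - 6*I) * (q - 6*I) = -I*q^4 - 11*q^3 + I*q^3 + 11*q^2 + 36*I*q^2 + 36*q - 36*I*q - 36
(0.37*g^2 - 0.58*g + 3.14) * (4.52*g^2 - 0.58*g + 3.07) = 1.6724*g^4 - 2.8362*g^3 + 15.6651*g^2 - 3.6018*g + 9.6398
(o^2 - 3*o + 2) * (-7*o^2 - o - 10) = -7*o^4 + 20*o^3 - 21*o^2 + 28*o - 20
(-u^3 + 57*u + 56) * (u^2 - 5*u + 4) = -u^5 + 5*u^4 + 53*u^3 - 229*u^2 - 52*u + 224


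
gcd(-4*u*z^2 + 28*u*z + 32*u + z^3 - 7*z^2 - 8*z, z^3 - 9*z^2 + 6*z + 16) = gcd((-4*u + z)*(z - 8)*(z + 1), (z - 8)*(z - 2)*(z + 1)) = z^2 - 7*z - 8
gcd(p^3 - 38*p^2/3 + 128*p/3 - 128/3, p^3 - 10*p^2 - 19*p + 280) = p - 8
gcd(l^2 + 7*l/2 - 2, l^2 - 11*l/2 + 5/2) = l - 1/2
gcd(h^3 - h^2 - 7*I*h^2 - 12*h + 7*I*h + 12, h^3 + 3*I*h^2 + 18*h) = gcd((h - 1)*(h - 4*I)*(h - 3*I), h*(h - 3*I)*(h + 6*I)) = h - 3*I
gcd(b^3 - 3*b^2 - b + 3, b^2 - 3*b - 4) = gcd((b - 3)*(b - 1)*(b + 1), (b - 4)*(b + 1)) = b + 1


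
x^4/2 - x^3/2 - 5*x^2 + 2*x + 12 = (x/2 + 1)*(x - 3)*(x - 2)*(x + 2)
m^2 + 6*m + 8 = (m + 2)*(m + 4)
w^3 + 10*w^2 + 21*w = w*(w + 3)*(w + 7)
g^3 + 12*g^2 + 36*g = g*(g + 6)^2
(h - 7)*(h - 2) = h^2 - 9*h + 14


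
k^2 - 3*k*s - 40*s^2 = (k - 8*s)*(k + 5*s)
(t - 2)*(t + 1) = t^2 - t - 2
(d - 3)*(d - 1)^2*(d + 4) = d^4 - d^3 - 13*d^2 + 25*d - 12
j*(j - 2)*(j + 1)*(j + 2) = j^4 + j^3 - 4*j^2 - 4*j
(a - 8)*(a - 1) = a^2 - 9*a + 8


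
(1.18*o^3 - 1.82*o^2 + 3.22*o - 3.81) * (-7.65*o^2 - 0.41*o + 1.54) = -9.027*o^5 + 13.4392*o^4 - 22.0696*o^3 + 25.0235*o^2 + 6.5209*o - 5.8674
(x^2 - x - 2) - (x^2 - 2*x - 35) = x + 33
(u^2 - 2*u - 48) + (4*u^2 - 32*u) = 5*u^2 - 34*u - 48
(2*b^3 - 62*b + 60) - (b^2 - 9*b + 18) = 2*b^3 - b^2 - 53*b + 42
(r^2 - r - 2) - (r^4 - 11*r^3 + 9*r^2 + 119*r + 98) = -r^4 + 11*r^3 - 8*r^2 - 120*r - 100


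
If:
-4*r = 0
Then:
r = 0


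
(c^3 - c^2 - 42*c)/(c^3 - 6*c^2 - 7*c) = (c + 6)/(c + 1)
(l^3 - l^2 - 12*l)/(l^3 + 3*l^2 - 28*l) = (l + 3)/(l + 7)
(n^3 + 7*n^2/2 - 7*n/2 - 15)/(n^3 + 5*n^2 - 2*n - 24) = (n + 5/2)/(n + 4)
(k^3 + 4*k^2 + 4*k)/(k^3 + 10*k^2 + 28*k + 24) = k/(k + 6)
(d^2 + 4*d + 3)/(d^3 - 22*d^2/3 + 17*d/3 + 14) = 3*(d + 3)/(3*d^2 - 25*d + 42)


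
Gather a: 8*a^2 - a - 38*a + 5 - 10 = 8*a^2 - 39*a - 5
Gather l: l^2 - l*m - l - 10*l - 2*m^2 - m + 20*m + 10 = l^2 + l*(-m - 11) - 2*m^2 + 19*m + 10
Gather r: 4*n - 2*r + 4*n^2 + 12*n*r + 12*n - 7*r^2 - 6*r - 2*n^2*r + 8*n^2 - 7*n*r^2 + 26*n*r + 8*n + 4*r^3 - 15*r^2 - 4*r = 12*n^2 + 24*n + 4*r^3 + r^2*(-7*n - 22) + r*(-2*n^2 + 38*n - 12)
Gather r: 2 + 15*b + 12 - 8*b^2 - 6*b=-8*b^2 + 9*b + 14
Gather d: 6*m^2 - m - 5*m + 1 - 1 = 6*m^2 - 6*m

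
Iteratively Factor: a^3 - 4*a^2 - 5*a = (a + 1)*(a^2 - 5*a) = (a - 5)*(a + 1)*(a)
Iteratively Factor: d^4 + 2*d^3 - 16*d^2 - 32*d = (d + 4)*(d^3 - 2*d^2 - 8*d) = d*(d + 4)*(d^2 - 2*d - 8) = d*(d + 2)*(d + 4)*(d - 4)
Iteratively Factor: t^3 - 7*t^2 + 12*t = (t - 4)*(t^2 - 3*t) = t*(t - 4)*(t - 3)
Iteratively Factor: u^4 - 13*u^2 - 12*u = (u + 1)*(u^3 - u^2 - 12*u) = (u + 1)*(u + 3)*(u^2 - 4*u) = u*(u + 1)*(u + 3)*(u - 4)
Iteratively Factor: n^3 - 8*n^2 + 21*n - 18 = (n - 2)*(n^2 - 6*n + 9) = (n - 3)*(n - 2)*(n - 3)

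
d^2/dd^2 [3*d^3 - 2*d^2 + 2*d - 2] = 18*d - 4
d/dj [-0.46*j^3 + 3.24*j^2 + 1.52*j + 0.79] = -1.38*j^2 + 6.48*j + 1.52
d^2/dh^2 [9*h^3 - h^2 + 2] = 54*h - 2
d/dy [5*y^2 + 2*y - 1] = 10*y + 2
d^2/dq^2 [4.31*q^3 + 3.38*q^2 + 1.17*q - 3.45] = 25.86*q + 6.76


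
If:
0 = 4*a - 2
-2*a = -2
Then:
No Solution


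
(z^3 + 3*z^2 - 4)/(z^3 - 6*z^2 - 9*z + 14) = (z + 2)/(z - 7)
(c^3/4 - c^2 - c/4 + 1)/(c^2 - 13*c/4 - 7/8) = 2*(-c^3 + 4*c^2 + c - 4)/(-8*c^2 + 26*c + 7)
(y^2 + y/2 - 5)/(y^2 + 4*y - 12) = (y + 5/2)/(y + 6)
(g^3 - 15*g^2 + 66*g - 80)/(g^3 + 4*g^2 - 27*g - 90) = (g^2 - 10*g + 16)/(g^2 + 9*g + 18)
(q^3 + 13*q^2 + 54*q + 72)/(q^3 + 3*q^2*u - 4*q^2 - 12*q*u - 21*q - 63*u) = (q^2 + 10*q + 24)/(q^2 + 3*q*u - 7*q - 21*u)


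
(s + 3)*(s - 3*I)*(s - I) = s^3 + 3*s^2 - 4*I*s^2 - 3*s - 12*I*s - 9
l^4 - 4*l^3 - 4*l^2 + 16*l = l*(l - 4)*(l - 2)*(l + 2)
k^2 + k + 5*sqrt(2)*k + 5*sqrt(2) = (k + 1)*(k + 5*sqrt(2))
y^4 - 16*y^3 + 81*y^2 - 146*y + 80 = (y - 8)*(y - 5)*(y - 2)*(y - 1)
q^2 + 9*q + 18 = (q + 3)*(q + 6)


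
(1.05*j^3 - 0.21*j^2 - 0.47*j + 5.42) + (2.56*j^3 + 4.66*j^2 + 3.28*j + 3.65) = 3.61*j^3 + 4.45*j^2 + 2.81*j + 9.07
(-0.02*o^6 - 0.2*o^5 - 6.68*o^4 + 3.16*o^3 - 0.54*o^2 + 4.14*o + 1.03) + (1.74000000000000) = -0.02*o^6 - 0.2*o^5 - 6.68*o^4 + 3.16*o^3 - 0.54*o^2 + 4.14*o + 2.77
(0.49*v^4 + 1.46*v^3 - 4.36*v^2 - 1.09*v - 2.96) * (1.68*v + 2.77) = 0.8232*v^5 + 3.8101*v^4 - 3.2806*v^3 - 13.9084*v^2 - 7.9921*v - 8.1992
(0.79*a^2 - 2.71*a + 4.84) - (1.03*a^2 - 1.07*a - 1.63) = -0.24*a^2 - 1.64*a + 6.47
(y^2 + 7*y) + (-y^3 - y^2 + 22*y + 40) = -y^3 + 29*y + 40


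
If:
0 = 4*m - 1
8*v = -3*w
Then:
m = 1/4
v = -3*w/8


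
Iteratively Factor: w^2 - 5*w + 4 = (w - 1)*(w - 4)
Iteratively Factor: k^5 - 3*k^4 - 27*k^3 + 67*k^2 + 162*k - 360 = (k - 2)*(k^4 - k^3 - 29*k^2 + 9*k + 180) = (k - 2)*(k + 3)*(k^3 - 4*k^2 - 17*k + 60) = (k - 3)*(k - 2)*(k + 3)*(k^2 - k - 20) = (k - 3)*(k - 2)*(k + 3)*(k + 4)*(k - 5)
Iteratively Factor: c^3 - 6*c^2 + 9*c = (c - 3)*(c^2 - 3*c) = c*(c - 3)*(c - 3)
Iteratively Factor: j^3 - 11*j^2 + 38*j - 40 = (j - 4)*(j^2 - 7*j + 10) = (j - 5)*(j - 4)*(j - 2)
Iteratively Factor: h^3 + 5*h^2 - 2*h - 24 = (h - 2)*(h^2 + 7*h + 12) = (h - 2)*(h + 4)*(h + 3)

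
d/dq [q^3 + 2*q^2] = q*(3*q + 4)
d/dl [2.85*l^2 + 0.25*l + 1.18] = 5.7*l + 0.25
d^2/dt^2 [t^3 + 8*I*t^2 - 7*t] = 6*t + 16*I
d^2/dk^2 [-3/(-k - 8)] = 6/(k + 8)^3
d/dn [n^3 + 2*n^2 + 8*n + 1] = 3*n^2 + 4*n + 8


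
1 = 1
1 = 1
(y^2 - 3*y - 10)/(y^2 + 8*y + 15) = (y^2 - 3*y - 10)/(y^2 + 8*y + 15)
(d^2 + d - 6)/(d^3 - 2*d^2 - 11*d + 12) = (d - 2)/(d^2 - 5*d + 4)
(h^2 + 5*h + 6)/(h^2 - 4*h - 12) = (h + 3)/(h - 6)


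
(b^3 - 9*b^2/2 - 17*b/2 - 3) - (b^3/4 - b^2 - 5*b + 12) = 3*b^3/4 - 7*b^2/2 - 7*b/2 - 15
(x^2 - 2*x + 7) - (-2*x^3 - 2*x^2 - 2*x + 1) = 2*x^3 + 3*x^2 + 6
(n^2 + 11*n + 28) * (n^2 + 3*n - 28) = n^4 + 14*n^3 + 33*n^2 - 224*n - 784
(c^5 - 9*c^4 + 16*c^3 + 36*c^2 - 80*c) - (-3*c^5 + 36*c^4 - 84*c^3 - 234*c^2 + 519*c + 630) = 4*c^5 - 45*c^4 + 100*c^3 + 270*c^2 - 599*c - 630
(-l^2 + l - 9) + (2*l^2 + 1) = l^2 + l - 8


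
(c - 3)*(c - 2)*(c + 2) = c^3 - 3*c^2 - 4*c + 12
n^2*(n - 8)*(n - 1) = n^4 - 9*n^3 + 8*n^2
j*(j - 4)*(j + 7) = j^3 + 3*j^2 - 28*j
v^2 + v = v*(v + 1)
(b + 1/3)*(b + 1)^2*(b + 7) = b^4 + 28*b^3/3 + 18*b^2 + 12*b + 7/3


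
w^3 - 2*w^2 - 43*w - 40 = (w - 8)*(w + 1)*(w + 5)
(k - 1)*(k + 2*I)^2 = k^3 - k^2 + 4*I*k^2 - 4*k - 4*I*k + 4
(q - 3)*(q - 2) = q^2 - 5*q + 6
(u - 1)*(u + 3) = u^2 + 2*u - 3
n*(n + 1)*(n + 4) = n^3 + 5*n^2 + 4*n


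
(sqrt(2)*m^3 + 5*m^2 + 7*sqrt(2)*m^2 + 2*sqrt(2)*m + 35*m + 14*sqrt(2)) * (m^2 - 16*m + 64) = sqrt(2)*m^5 - 9*sqrt(2)*m^4 + 5*m^4 - 46*sqrt(2)*m^3 - 45*m^3 - 240*m^2 + 430*sqrt(2)*m^2 - 96*sqrt(2)*m + 2240*m + 896*sqrt(2)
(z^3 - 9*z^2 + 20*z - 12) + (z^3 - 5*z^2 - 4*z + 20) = 2*z^3 - 14*z^2 + 16*z + 8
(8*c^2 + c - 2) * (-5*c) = -40*c^3 - 5*c^2 + 10*c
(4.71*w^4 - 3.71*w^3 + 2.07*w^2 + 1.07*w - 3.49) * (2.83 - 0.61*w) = -2.8731*w^5 + 15.5924*w^4 - 11.762*w^3 + 5.2054*w^2 + 5.157*w - 9.8767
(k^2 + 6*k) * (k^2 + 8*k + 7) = k^4 + 14*k^3 + 55*k^2 + 42*k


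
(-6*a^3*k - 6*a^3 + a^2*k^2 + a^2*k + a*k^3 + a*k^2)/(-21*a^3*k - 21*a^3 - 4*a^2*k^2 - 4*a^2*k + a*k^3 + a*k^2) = (2*a - k)/(7*a - k)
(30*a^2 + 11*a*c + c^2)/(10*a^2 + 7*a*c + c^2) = (6*a + c)/(2*a + c)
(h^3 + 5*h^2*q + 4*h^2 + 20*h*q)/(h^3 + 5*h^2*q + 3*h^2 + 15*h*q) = (h + 4)/(h + 3)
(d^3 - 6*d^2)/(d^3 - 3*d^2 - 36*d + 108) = d^2/(d^2 + 3*d - 18)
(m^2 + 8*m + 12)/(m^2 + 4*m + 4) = (m + 6)/(m + 2)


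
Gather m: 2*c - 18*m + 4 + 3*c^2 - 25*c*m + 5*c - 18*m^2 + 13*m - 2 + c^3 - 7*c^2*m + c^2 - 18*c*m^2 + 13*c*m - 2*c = c^3 + 4*c^2 + 5*c + m^2*(-18*c - 18) + m*(-7*c^2 - 12*c - 5) + 2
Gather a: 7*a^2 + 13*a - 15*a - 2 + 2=7*a^2 - 2*a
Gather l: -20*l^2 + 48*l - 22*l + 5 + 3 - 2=-20*l^2 + 26*l + 6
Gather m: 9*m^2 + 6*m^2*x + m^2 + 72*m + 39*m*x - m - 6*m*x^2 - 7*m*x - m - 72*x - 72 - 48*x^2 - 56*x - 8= m^2*(6*x + 10) + m*(-6*x^2 + 32*x + 70) - 48*x^2 - 128*x - 80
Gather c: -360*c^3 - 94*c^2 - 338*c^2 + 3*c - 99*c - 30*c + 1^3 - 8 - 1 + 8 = -360*c^3 - 432*c^2 - 126*c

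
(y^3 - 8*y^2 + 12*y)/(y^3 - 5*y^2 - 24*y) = (-y^2 + 8*y - 12)/(-y^2 + 5*y + 24)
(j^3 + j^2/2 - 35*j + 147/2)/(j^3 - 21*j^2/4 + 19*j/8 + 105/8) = 4*(j + 7)/(4*j + 5)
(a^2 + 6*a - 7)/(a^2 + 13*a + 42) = (a - 1)/(a + 6)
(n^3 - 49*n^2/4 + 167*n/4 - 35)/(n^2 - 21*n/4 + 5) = n - 7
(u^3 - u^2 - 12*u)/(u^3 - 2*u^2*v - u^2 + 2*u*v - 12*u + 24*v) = u/(u - 2*v)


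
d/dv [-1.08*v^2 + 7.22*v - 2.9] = 7.22 - 2.16*v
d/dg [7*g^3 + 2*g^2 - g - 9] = 21*g^2 + 4*g - 1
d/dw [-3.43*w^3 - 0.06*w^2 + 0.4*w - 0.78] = -10.29*w^2 - 0.12*w + 0.4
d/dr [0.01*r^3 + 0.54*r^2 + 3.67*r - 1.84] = 0.03*r^2 + 1.08*r + 3.67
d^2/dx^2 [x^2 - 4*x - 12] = 2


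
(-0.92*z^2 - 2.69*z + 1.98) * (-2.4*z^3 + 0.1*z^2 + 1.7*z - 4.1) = 2.208*z^5 + 6.364*z^4 - 6.585*z^3 - 0.602999999999999*z^2 + 14.395*z - 8.118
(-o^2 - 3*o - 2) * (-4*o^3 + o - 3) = 4*o^5 + 12*o^4 + 7*o^3 + 7*o + 6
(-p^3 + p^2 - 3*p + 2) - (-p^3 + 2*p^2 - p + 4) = -p^2 - 2*p - 2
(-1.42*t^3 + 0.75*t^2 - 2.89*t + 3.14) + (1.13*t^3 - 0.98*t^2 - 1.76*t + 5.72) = -0.29*t^3 - 0.23*t^2 - 4.65*t + 8.86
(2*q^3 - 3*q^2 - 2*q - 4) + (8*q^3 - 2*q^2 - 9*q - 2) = 10*q^3 - 5*q^2 - 11*q - 6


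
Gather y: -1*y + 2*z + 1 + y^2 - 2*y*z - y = y^2 + y*(-2*z - 2) + 2*z + 1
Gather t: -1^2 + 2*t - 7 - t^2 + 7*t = -t^2 + 9*t - 8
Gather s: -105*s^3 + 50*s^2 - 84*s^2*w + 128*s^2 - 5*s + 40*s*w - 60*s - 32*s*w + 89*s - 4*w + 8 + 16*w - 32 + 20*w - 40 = -105*s^3 + s^2*(178 - 84*w) + s*(8*w + 24) + 32*w - 64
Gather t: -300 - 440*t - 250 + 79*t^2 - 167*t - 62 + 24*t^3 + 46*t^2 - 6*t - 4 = 24*t^3 + 125*t^2 - 613*t - 616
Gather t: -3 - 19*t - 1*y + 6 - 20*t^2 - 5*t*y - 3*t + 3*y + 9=-20*t^2 + t*(-5*y - 22) + 2*y + 12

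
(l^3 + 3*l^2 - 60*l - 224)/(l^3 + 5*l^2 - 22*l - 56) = (l^2 - 4*l - 32)/(l^2 - 2*l - 8)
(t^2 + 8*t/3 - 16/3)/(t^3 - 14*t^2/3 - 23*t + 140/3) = (3*t - 4)/(3*t^2 - 26*t + 35)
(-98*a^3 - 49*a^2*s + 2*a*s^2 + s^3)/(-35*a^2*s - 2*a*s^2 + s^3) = (14*a^2 + 9*a*s + s^2)/(s*(5*a + s))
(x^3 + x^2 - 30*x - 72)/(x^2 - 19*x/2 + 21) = 2*(x^2 + 7*x + 12)/(2*x - 7)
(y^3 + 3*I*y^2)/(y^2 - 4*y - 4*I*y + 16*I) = y^2*(y + 3*I)/(y^2 - 4*y - 4*I*y + 16*I)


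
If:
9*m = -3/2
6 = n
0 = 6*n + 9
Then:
No Solution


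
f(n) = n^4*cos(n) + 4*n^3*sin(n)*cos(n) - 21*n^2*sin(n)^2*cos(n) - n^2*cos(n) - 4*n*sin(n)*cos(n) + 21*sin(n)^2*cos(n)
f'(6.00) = 2107.89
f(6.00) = 929.36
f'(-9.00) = 4746.20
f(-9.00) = -6725.57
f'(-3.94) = -241.35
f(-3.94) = 66.26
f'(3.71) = 282.64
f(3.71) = 3.32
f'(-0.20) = -5.47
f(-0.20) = 0.59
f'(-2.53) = 121.51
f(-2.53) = -23.38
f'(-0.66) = 1.65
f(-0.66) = 2.60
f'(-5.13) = -40.52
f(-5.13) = -102.53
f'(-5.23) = -273.84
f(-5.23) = -87.17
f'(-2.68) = 137.95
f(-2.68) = -43.13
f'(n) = -n^4*sin(n) - 4*n^3*sin(n)^2 + 4*n^3*cos(n)^2 + 4*n^3*cos(n) + 21*n^2*sin(n)^3 - 42*n^2*sin(n)*cos(n)^2 + 12*n^2*sin(n)*cos(n) + n^2*sin(n) - 42*n*sin(n)^2*cos(n) + 4*n*sin(n)^2 - 4*n*cos(n)^2 - 2*n*cos(n) - 21*sin(n)^3 + 42*sin(n)*cos(n)^2 - 4*sin(n)*cos(n)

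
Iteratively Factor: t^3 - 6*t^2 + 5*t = (t - 1)*(t^2 - 5*t) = t*(t - 1)*(t - 5)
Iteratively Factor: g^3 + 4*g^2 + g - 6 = (g + 3)*(g^2 + g - 2) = (g + 2)*(g + 3)*(g - 1)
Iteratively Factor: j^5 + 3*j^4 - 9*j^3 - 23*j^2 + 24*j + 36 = (j - 2)*(j^4 + 5*j^3 + j^2 - 21*j - 18) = (j - 2)*(j + 3)*(j^3 + 2*j^2 - 5*j - 6) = (j - 2)*(j + 3)^2*(j^2 - j - 2) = (j - 2)^2*(j + 3)^2*(j + 1)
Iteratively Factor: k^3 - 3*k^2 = (k)*(k^2 - 3*k) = k^2*(k - 3)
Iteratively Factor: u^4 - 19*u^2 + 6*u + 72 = (u - 3)*(u^3 + 3*u^2 - 10*u - 24) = (u - 3)*(u + 4)*(u^2 - u - 6) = (u - 3)^2*(u + 4)*(u + 2)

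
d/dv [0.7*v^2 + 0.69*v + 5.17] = 1.4*v + 0.69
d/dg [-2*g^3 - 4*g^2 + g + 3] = -6*g^2 - 8*g + 1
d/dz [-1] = 0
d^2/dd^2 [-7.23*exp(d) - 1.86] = -7.23*exp(d)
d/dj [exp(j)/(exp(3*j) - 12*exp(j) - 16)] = (-3*(exp(2*j) - 4)*exp(j) + exp(3*j) - 12*exp(j) - 16)*exp(j)/(-exp(3*j) + 12*exp(j) + 16)^2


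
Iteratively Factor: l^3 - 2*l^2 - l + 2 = (l - 2)*(l^2 - 1) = (l - 2)*(l - 1)*(l + 1)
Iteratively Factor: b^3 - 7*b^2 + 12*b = (b - 4)*(b^2 - 3*b) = b*(b - 4)*(b - 3)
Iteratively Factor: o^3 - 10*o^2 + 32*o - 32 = (o - 2)*(o^2 - 8*o + 16) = (o - 4)*(o - 2)*(o - 4)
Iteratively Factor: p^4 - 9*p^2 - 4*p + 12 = (p + 2)*(p^3 - 2*p^2 - 5*p + 6) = (p - 3)*(p + 2)*(p^2 + p - 2) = (p - 3)*(p - 1)*(p + 2)*(p + 2)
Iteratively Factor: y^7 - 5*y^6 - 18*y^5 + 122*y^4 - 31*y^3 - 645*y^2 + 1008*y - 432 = (y - 4)*(y^6 - y^5 - 22*y^4 + 34*y^3 + 105*y^2 - 225*y + 108) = (y - 4)*(y - 3)*(y^5 + 2*y^4 - 16*y^3 - 14*y^2 + 63*y - 36) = (y - 4)*(y - 3)*(y - 1)*(y^4 + 3*y^3 - 13*y^2 - 27*y + 36) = (y - 4)*(y - 3)*(y - 1)^2*(y^3 + 4*y^2 - 9*y - 36) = (y - 4)*(y - 3)^2*(y - 1)^2*(y^2 + 7*y + 12) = (y - 4)*(y - 3)^2*(y - 1)^2*(y + 3)*(y + 4)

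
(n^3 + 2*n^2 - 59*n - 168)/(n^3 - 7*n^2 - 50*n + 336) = (n + 3)/(n - 6)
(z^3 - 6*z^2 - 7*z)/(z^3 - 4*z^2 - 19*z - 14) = z/(z + 2)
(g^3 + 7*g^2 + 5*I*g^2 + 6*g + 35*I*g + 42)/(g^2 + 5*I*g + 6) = g + 7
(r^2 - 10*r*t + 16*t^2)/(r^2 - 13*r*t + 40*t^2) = (r - 2*t)/(r - 5*t)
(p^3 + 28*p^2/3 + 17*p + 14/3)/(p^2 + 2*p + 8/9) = 3*(3*p^3 + 28*p^2 + 51*p + 14)/(9*p^2 + 18*p + 8)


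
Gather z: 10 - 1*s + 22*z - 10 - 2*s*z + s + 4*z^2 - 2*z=4*z^2 + z*(20 - 2*s)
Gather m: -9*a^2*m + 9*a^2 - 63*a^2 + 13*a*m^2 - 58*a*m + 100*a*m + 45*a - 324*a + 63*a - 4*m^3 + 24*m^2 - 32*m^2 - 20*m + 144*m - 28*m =-54*a^2 - 216*a - 4*m^3 + m^2*(13*a - 8) + m*(-9*a^2 + 42*a + 96)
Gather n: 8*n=8*n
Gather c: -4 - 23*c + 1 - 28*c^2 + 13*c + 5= -28*c^2 - 10*c + 2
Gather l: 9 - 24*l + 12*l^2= 12*l^2 - 24*l + 9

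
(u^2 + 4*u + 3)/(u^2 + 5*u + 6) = (u + 1)/(u + 2)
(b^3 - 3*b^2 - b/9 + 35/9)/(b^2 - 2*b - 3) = (b^2 - 4*b + 35/9)/(b - 3)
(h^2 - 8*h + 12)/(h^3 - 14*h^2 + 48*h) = (h - 2)/(h*(h - 8))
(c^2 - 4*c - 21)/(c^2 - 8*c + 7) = (c + 3)/(c - 1)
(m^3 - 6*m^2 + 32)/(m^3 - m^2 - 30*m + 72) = (m^2 - 2*m - 8)/(m^2 + 3*m - 18)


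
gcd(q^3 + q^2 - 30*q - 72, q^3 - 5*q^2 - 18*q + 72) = q^2 - 2*q - 24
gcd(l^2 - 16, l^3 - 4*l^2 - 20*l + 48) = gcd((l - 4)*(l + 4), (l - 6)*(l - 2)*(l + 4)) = l + 4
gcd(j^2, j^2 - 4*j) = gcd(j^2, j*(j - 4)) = j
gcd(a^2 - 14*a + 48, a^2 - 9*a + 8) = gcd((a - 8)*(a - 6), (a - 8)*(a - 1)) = a - 8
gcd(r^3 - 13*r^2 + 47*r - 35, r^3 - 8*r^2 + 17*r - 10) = r^2 - 6*r + 5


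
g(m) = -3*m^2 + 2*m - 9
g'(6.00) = -34.00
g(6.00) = -105.00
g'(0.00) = 2.00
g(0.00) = -9.00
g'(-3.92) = 25.52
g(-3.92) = -62.94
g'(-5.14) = 32.84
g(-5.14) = -98.54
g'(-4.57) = 29.42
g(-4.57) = -80.79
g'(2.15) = -10.90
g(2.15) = -18.57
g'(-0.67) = 6.02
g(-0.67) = -11.69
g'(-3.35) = 22.10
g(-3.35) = -49.37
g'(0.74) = -2.44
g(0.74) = -9.16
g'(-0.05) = 2.30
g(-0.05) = -9.11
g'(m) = 2 - 6*m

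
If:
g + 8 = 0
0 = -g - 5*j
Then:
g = -8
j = 8/5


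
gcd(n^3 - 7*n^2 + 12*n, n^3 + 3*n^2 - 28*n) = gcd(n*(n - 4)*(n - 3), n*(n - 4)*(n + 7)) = n^2 - 4*n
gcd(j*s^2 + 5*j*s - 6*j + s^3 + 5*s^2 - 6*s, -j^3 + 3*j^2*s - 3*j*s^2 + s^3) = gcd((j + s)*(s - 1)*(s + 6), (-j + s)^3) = 1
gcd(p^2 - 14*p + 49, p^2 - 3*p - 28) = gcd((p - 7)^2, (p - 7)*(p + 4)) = p - 7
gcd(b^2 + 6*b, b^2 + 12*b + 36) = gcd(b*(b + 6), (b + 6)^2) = b + 6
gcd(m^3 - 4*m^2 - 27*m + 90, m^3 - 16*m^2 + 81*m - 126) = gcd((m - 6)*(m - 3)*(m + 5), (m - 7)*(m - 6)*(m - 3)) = m^2 - 9*m + 18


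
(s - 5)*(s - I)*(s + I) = s^3 - 5*s^2 + s - 5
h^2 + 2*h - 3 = (h - 1)*(h + 3)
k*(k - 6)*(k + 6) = k^3 - 36*k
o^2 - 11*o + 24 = (o - 8)*(o - 3)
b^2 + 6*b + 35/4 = (b + 5/2)*(b + 7/2)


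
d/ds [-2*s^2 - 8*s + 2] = -4*s - 8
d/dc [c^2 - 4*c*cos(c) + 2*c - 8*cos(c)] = 4*c*sin(c) + 2*c + 8*sin(c) - 4*cos(c) + 2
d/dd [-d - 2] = -1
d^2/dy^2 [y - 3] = 0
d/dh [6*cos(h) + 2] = -6*sin(h)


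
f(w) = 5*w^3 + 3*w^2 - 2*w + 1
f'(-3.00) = 115.00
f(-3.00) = -101.00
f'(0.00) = -2.00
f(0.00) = 1.00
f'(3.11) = 161.74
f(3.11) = 174.20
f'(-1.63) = 28.07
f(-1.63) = -9.42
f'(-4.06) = 220.89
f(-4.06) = -276.05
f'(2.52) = 108.38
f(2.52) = 95.03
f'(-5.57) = 429.95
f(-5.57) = -758.83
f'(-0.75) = 1.94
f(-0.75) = 2.08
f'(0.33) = 1.61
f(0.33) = 0.85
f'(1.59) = 45.46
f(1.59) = 25.50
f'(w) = 15*w^2 + 6*w - 2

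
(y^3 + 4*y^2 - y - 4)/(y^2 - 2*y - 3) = (y^2 + 3*y - 4)/(y - 3)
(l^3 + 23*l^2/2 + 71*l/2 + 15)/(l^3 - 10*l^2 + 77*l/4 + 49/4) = 2*(l^2 + 11*l + 30)/(2*l^2 - 21*l + 49)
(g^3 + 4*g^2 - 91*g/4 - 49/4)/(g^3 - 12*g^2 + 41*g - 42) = (4*g^3 + 16*g^2 - 91*g - 49)/(4*(g^3 - 12*g^2 + 41*g - 42))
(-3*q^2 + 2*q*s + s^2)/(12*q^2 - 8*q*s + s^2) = (-3*q^2 + 2*q*s + s^2)/(12*q^2 - 8*q*s + s^2)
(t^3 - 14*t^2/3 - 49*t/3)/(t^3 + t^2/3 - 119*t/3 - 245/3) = t/(t + 5)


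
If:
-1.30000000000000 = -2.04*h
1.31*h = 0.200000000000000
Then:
No Solution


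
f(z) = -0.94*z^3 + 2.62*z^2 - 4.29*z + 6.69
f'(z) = -2.82*z^2 + 5.24*z - 4.29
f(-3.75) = 109.19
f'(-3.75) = -63.60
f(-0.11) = 7.19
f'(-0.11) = -4.90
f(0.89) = 4.28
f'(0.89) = -1.86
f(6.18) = -141.63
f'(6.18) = -79.61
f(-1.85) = 29.55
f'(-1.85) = -23.64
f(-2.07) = 35.13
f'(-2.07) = -27.22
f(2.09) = 0.59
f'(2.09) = -5.66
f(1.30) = 3.48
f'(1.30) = -2.24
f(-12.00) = 2059.77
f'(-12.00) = -473.25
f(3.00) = -7.98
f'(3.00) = -13.95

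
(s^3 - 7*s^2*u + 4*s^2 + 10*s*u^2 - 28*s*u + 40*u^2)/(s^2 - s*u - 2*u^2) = (s^2 - 5*s*u + 4*s - 20*u)/(s + u)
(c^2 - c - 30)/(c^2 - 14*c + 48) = (c + 5)/(c - 8)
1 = 1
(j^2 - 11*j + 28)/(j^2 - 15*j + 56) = (j - 4)/(j - 8)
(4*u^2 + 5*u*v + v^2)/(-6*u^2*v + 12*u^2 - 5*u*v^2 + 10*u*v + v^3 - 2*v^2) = (-4*u - v)/(6*u*v - 12*u - v^2 + 2*v)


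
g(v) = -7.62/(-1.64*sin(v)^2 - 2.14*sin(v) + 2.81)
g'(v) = -7.62*(3.28*sin(v)*cos(v) + 2.14*cos(v))/(-1.64*sin(v)^2 - 2.14*sin(v) + 2.81)^2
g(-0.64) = -2.18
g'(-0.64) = -0.09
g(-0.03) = -2.65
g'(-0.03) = -1.88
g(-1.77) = -2.29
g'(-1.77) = -0.15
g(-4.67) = 7.90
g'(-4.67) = 1.88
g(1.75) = 8.62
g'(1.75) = 9.34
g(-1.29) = -2.27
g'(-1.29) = 0.19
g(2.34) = -17.89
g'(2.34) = 131.37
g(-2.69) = -2.22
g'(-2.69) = 0.41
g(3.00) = -3.08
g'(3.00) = 3.20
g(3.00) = -3.08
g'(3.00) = 3.20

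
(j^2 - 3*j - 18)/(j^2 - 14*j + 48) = (j + 3)/(j - 8)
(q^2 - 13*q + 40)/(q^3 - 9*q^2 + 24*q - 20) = (q - 8)/(q^2 - 4*q + 4)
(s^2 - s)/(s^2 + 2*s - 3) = s/(s + 3)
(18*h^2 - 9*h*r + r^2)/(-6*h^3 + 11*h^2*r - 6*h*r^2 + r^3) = (-6*h + r)/(2*h^2 - 3*h*r + r^2)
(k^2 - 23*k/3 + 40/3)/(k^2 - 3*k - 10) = (k - 8/3)/(k + 2)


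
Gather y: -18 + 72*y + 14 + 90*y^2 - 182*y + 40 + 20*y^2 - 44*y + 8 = 110*y^2 - 154*y + 44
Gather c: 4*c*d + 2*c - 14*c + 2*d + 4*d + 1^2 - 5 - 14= c*(4*d - 12) + 6*d - 18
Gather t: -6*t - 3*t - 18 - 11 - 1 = -9*t - 30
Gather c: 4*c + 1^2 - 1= 4*c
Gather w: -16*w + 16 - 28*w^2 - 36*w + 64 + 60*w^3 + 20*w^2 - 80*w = 60*w^3 - 8*w^2 - 132*w + 80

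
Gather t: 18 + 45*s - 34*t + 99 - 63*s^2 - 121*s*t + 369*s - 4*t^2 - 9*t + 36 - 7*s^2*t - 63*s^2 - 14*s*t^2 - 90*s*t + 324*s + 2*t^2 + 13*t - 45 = -126*s^2 + 738*s + t^2*(-14*s - 2) + t*(-7*s^2 - 211*s - 30) + 108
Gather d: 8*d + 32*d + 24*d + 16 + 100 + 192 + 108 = 64*d + 416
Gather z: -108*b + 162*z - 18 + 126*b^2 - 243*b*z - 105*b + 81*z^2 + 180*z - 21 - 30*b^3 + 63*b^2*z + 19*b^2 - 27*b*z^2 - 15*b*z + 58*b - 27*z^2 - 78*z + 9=-30*b^3 + 145*b^2 - 155*b + z^2*(54 - 27*b) + z*(63*b^2 - 258*b + 264) - 30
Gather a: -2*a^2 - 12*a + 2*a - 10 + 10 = -2*a^2 - 10*a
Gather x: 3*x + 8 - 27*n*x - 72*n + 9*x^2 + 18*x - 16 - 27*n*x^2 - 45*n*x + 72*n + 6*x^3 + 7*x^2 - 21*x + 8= -72*n*x + 6*x^3 + x^2*(16 - 27*n)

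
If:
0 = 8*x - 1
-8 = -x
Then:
No Solution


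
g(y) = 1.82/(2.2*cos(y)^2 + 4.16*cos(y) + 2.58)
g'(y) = 1.82*(4.4*sin(y)*cos(y) + 4.16*sin(y))/(2.2*cos(y)^2 + 4.16*cos(y) + 2.58)^2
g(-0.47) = 0.23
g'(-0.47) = -0.10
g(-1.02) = 0.34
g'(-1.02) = -0.35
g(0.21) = 0.21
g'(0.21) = 0.04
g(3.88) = 2.58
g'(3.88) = -2.22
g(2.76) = 2.96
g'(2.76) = 0.14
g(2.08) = 1.69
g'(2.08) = 2.77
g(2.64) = 2.92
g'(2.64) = 0.68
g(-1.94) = 1.33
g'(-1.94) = -2.34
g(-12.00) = 0.24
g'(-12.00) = 0.13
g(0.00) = 0.20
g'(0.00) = 0.00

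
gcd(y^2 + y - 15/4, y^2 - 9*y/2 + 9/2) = y - 3/2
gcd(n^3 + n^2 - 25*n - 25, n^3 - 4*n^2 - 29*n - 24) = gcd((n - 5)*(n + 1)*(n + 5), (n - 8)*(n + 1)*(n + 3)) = n + 1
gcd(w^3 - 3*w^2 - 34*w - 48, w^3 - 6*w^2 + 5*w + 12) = 1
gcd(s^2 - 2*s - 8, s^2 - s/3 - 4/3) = 1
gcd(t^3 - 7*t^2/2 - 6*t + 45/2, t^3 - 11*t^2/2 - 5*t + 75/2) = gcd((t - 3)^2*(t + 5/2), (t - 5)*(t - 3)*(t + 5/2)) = t^2 - t/2 - 15/2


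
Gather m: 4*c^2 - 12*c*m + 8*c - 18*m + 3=4*c^2 + 8*c + m*(-12*c - 18) + 3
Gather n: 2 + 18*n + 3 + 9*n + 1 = 27*n + 6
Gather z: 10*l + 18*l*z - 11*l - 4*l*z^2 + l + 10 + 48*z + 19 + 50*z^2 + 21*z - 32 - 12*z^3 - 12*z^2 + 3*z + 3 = -12*z^3 + z^2*(38 - 4*l) + z*(18*l + 72)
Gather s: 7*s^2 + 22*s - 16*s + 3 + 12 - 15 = 7*s^2 + 6*s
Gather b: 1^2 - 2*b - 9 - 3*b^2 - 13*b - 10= -3*b^2 - 15*b - 18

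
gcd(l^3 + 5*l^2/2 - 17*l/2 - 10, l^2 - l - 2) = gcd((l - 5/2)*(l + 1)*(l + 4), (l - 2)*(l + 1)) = l + 1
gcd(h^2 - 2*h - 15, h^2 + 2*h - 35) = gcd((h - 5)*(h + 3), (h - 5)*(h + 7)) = h - 5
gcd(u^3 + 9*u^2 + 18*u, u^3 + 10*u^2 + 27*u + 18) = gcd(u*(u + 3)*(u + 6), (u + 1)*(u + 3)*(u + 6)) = u^2 + 9*u + 18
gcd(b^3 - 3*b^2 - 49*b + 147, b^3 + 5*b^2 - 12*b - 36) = b - 3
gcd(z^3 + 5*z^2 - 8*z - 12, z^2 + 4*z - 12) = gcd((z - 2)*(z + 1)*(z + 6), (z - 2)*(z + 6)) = z^2 + 4*z - 12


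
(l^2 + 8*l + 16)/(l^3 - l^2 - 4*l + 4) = (l^2 + 8*l + 16)/(l^3 - l^2 - 4*l + 4)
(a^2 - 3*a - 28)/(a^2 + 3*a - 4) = (a - 7)/(a - 1)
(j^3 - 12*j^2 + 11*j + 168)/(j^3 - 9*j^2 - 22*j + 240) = (j^2 - 4*j - 21)/(j^2 - j - 30)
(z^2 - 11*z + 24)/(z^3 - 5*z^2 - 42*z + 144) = 1/(z + 6)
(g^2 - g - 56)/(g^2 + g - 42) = (g - 8)/(g - 6)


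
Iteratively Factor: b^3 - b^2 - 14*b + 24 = (b + 4)*(b^2 - 5*b + 6) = (b - 3)*(b + 4)*(b - 2)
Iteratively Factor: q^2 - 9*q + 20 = (q - 4)*(q - 5)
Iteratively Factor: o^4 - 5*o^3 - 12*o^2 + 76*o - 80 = (o - 5)*(o^3 - 12*o + 16) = (o - 5)*(o - 2)*(o^2 + 2*o - 8) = (o - 5)*(o - 2)^2*(o + 4)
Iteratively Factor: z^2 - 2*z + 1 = (z - 1)*(z - 1)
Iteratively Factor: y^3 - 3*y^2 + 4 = (y - 2)*(y^2 - y - 2) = (y - 2)^2*(y + 1)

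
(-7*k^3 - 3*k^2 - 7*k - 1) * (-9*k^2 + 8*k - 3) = 63*k^5 - 29*k^4 + 60*k^3 - 38*k^2 + 13*k + 3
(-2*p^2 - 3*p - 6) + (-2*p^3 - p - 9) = -2*p^3 - 2*p^2 - 4*p - 15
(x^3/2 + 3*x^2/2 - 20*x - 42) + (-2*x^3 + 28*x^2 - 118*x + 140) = -3*x^3/2 + 59*x^2/2 - 138*x + 98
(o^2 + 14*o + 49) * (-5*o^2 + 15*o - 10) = -5*o^4 - 55*o^3 - 45*o^2 + 595*o - 490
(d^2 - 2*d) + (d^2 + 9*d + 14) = 2*d^2 + 7*d + 14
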